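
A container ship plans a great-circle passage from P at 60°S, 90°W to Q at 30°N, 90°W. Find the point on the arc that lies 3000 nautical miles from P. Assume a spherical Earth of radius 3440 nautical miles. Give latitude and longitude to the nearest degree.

Write both endpoints as unit vectors p₁, p₂ with components (cos φ cos λ, cos φ sin λ, sin φ).
The central angle between the endpoints is δ = arccos(p₁·p₂) ≈ 1.571 rad (90.0°). The total great-circle distance is δ·R ≈ 1.571 × 3440 ≈ 5404 nmi, so the target fraction is f = 3000/5404 ≈ 0.555.
Interpolate at f ≈ 0.555 with slerp weights a = sin((1−f)δ)/sin δ ≈ 0.643, b = sin(fδ)/sin δ ≈ 0.766.
p = a·p₁ + b·p₂ ≈ (0.000, -0.985, -0.174); φ = arcsin(p_z) ≈ -10.03°, λ = atan2(p_y, p_x) ≈ -90.00°.

≈ 10°S, 90°W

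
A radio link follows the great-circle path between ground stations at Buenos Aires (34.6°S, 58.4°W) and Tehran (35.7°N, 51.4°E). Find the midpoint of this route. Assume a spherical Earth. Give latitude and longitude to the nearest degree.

Write both endpoints as unit vectors p₁, p₂ with components (cos φ cos λ, cos φ sin λ, sin φ).
The central angle between the endpoints is δ = arccos(p₁·p₂) ≈ 2.163 rad (123.9°).
Interpolate at f = 1/2 with slerp weights a = sin((1−f)δ)/sin δ ≈ 1.063, b = sin(fδ)/sin δ ≈ 1.063.
p = a·p₁ + b·p₂ ≈ (0.997, -0.071, 0.017); φ = arcsin(p_z) ≈ 0.96°, λ = atan2(p_y, p_x) ≈ -4.05°.

≈ 1°N, 4°W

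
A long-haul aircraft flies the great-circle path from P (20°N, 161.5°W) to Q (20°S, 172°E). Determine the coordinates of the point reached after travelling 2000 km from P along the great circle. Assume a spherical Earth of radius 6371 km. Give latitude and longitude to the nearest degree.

≈ (5°N, 172°W)

Write both endpoints as unit vectors p₁, p₂ with components (cos φ cos λ, cos φ sin λ, sin φ).
The central angle between the endpoints is δ = arccos(p₁·p₂) ≈ 0.832 rad (47.7°). The total great-circle distance is δ·R ≈ 0.832 × 6371 ≈ 5302 km, so the target fraction is f = 2000/5302 ≈ 0.377.
Interpolate at f ≈ 0.377 with slerp weights a = sin((1−f)δ)/sin δ ≈ 0.670, b = sin(fδ)/sin δ ≈ 0.418.
p = a·p₁ + b·p₂ ≈ (-0.986, -0.145, 0.086); φ = arcsin(p_z) ≈ 4.95°, λ = atan2(p_y, p_x) ≈ -171.62°.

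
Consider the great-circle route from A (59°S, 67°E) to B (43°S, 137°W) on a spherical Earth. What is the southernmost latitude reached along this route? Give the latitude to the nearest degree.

The great circle lies in the plane with unit normal n̂ = (p₁ × p₂)/|p₁ × p₂|.
Here n̂_z ≈ +0.158; the vertex latitude is φ_max = arccos|n̂_z| ≈ 80.9°.

≈ 81°S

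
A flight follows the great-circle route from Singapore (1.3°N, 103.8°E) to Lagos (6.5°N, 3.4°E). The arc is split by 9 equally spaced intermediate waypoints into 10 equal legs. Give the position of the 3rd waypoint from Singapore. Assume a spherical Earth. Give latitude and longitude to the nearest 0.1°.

≈ 4.5°N, 73.9°E

Write both endpoints as unit vectors p₁, p₂ with components (cos φ cos λ, cos φ sin λ, sin φ).
The central angle between the endpoints is δ = arccos(p₁·p₂) ≈ 1.748 rad (100.2°).
Interpolate at f = 3/10 with slerp weights a = sin((1−f)δ)/sin δ ≈ 0.955, b = sin(fδ)/sin δ ≈ 0.509.
p = a·p₁ + b·p₂ ≈ (0.277, 0.958, 0.079); φ = arcsin(p_z) ≈ 4.55°, λ = atan2(p_y, p_x) ≈ 73.88°.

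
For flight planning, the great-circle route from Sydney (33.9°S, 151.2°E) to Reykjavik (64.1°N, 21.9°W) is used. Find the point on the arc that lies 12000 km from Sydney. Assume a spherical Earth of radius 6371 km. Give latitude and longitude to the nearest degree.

Write both endpoints as unit vectors p₁, p₂ with components (cos φ cos λ, cos φ sin λ, sin φ).
The central angle between the endpoints is δ = arccos(p₁·p₂) ≈ 2.609 rad (149.5°). The total great-circle distance is δ·R ≈ 2.609 × 6371 ≈ 16624 km, so the target fraction is f = 12000/16624 ≈ 0.722.
Interpolate at f ≈ 0.722 with slerp weights a = sin((1−f)δ)/sin δ ≈ 1.308, b = sin(fδ)/sin δ ≈ 1.875.
p = a·p₁ + b·p₂ ≈ (-0.191, 0.217, 0.957); φ = arcsin(p_z) ≈ 73.16°, λ = atan2(p_y, p_x) ≈ 131.35°.

≈ (73°N, 131°E)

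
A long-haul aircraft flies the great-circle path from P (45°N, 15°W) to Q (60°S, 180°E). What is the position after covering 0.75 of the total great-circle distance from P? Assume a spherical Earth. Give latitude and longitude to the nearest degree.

Convert each endpoint to a unit vector on the sphere (x = cos φ cos λ, y = cos φ sin λ, z = sin φ).
The central angle between the endpoints is δ = arccos(p₁·p₂) ≈ 2.837 rad (162.5°).
Interpolate at f = 0.75 with slerp weights a = sin((1−f)δ)/sin δ ≈ 2.169, b = sin(fδ)/sin δ ≈ 2.828.
p = a·p₁ + b·p₂ ≈ (0.068, -0.397, -0.915); φ = arcsin(p_z) ≈ -66.25°, λ = atan2(p_y, p_x) ≈ -80.34°.

≈ (66°S, 80°W)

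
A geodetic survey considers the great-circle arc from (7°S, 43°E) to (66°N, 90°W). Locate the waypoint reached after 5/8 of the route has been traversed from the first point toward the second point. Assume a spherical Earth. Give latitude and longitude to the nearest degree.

Convert each endpoint to a unit vector on the sphere (x = cos φ cos λ, y = cos φ sin λ, z = sin φ).
The central angle between the endpoints is δ = arccos(p₁·p₂) ≈ 1.968 rad (112.7°).
Interpolate at f = 5/8 with slerp weights a = sin((1−f)δ)/sin δ ≈ 0.729, b = sin(fδ)/sin δ ≈ 1.022.
p = a·p₁ + b·p₂ ≈ (0.530, 0.078, 0.845); φ = arcsin(p_z) ≈ 57.64°, λ = atan2(p_y, p_x) ≈ 8.39°.

≈ (58°N, 8°E)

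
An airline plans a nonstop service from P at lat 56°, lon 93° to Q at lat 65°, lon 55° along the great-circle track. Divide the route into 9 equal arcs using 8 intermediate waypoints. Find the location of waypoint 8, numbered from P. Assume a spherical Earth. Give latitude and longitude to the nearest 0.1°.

≈ lat 64.6°, lon 60.2°

Convert each endpoint to a unit vector on the sphere (x = cos φ cos λ, y = cos φ sin λ, z = sin φ).
The central angle between the endpoints is δ = arccos(p₁·p₂) ≈ 0.355 rad (20.3°).
Interpolate at f = 8/9 with slerp weights a = sin((1−f)δ)/sin δ ≈ 0.113, b = sin(fδ)/sin δ ≈ 0.893.
p = a·p₁ + b·p₂ ≈ (0.213, 0.372, 0.903); φ = arcsin(p_z) ≈ 64.59°, λ = atan2(p_y, p_x) ≈ 60.22°.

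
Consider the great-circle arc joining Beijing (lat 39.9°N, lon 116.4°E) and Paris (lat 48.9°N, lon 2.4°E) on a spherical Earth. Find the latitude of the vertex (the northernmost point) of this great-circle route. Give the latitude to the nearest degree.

The great circle lies in the plane with unit normal n̂ = (p₁ × p₂)/|p₁ × p₂|.
Here n̂_z ≈ -0.480; the vertex latitude is φ_max = arccos|n̂_z| ≈ 61.3°.
Check via Clairaut: cos φ_max = |cos φ₁| · sin C = cos(39.9°)·sin(38.7°) ≈ 0.480, again giving ≈ 61.3°.

≈ 61°N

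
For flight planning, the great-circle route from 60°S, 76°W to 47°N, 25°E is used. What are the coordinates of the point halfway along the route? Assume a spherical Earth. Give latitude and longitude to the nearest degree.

Write both endpoints as unit vectors p₁, p₂ with components (cos φ cos λ, cos φ sin λ, sin φ).
The central angle between the endpoints is δ = arccos(p₁·p₂) ≈ 2.344 rad (134.3°).
Interpolate at f = 1/2 with slerp weights a = sin((1−f)δ)/sin δ ≈ 1.288, b = sin(fδ)/sin δ ≈ 1.288.
p = a·p₁ + b·p₂ ≈ (0.952, -0.254, -0.173); φ = arcsin(p_z) ≈ -9.99°, λ = atan2(p_y, p_x) ≈ -14.92°.

≈ 10°S, 15°W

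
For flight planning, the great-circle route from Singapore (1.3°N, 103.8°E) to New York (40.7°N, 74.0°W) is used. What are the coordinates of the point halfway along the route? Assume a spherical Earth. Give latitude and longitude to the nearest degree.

Write both endpoints as unit vectors p₁, p₂ with components (cos φ cos λ, cos φ sin λ, sin φ).
The central angle between the endpoints is δ = arccos(p₁·p₂) ≈ 2.408 rad (138.0°).
Interpolate at f = 1/2 with slerp weights a = sin((1−f)δ)/sin δ ≈ 1.394, b = sin(fδ)/sin δ ≈ 1.394.
p = a·p₁ + b·p₂ ≈ (-0.041, 0.337, 0.940); φ = arcsin(p_z) ≈ 70.13°, λ = atan2(p_y, p_x) ≈ 96.95°.

≈ 70°N, 97°E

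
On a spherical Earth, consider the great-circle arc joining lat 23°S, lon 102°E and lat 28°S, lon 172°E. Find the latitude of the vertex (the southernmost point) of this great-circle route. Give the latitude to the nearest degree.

The great circle lies in the plane with unit normal n̂ = (p₁ × p₂)/|p₁ × p₂|.
Here n̂_z ≈ +0.861; the vertex latitude is φ_max = arccos|n̂_z| ≈ 30.6°.
Check via Clairaut: cos φ_max = |cos φ₁| · sin C = cos(23.0°)·sin(110.7°) ≈ 0.861, again giving ≈ 30.6°.

≈ 31°S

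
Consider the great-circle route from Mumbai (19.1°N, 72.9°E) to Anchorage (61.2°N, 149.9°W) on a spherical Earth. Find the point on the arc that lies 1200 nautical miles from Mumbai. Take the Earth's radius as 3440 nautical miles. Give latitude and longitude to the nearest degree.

≈ (38°N, 81°E)

Write both endpoints as unit vectors p₁, p₂ with components (cos φ cos λ, cos φ sin λ, sin φ).
The central angle between the endpoints is δ = arccos(p₁·p₂) ≈ 1.618 rad (92.7°). The total great-circle distance is δ·R ≈ 1.618 × 3440 ≈ 5566 nmi, so the target fraction is f = 1200/5566 ≈ 0.216.
Interpolate at f ≈ 0.216 with slerp weights a = sin((1−f)δ)/sin δ ≈ 0.956, b = sin(fδ)/sin δ ≈ 0.342.
p = a·p₁ + b·p₂ ≈ (0.123, 0.781, 0.613); φ = arcsin(p_z) ≈ 37.78°, λ = atan2(p_y, p_x) ≈ 81.05°.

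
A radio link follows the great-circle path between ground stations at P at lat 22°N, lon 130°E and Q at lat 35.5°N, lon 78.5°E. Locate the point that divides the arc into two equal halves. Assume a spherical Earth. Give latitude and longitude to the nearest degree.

Convert each endpoint to a unit vector on the sphere (x = cos φ cos λ, y = cos φ sin λ, z = sin φ).
The central angle between the endpoints is δ = arccos(p₁·p₂) ≈ 0.813 rad (46.6°).
Interpolate at f = 1/2 with slerp weights a = sin((1−f)δ)/sin δ ≈ 0.544, b = sin(fδ)/sin δ ≈ 0.544.
p = a·p₁ + b·p₂ ≈ (-0.236, 0.821, 0.520); φ = arcsin(p_z) ≈ 31.33°, λ = atan2(p_y, p_x) ≈ 106.04°.

≈ lat 31°N, lon 106°E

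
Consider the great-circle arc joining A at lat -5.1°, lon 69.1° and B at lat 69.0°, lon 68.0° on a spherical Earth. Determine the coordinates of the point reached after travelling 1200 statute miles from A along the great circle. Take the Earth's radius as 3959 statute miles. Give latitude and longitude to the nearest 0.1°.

The haversine formula gives a central angle δ ≈ 1.293 rad (74.1°) between the endpoints. The total great-circle distance is δ·R ≈ 1.293 × 3959 ≈ 5120 mi, so the target fraction is f = 1200/5120 ≈ 0.234.
Interpolate at f ≈ 0.234 with slerp weights a = sin((1−f)δ)/sin δ ≈ 0.869, b = sin(fδ)/sin δ ≈ 0.310.
p = a·p₁ + b·p₂ ≈ (0.351, 0.912, 0.212); φ = arcsin(p_z) ≈ 12.27°, λ = atan2(p_y, p_x) ≈ 68.97°.

≈ lat 12.3°, lon 69.0°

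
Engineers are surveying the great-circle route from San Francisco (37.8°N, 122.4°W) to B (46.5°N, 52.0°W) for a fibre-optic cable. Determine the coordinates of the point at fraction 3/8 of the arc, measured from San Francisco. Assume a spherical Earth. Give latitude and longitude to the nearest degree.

The haversine formula gives a central angle δ ≈ 0.893 rad (51.2°) between the endpoints.
Interpolate at f = 3/8 with slerp weights a = sin((1−f)δ)/sin δ ≈ 0.680, b = sin(fδ)/sin δ ≈ 0.422.
p = a·p₁ + b·p₂ ≈ (-0.109, -0.682, 0.723); φ = arcsin(p_z) ≈ 46.28°, λ = atan2(p_y, p_x) ≈ -99.08°.

≈ (46°N, 99°W)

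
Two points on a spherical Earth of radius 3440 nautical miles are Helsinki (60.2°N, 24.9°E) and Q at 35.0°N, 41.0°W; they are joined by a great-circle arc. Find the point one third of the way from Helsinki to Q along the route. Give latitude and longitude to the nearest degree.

≈ 56°N, 5°W

The haversine formula gives a central angle δ ≈ 0.845 rad (48.4°) between the endpoints.
Interpolate at f = 1/3 with slerp weights a = sin((1−f)δ)/sin δ ≈ 0.714, b = sin(fδ)/sin δ ≈ 0.372.
p = a·p₁ + b·p₂ ≈ (0.552, -0.050, 0.833); φ = arcsin(p_z) ≈ 56.37°, λ = atan2(p_y, p_x) ≈ -5.21°.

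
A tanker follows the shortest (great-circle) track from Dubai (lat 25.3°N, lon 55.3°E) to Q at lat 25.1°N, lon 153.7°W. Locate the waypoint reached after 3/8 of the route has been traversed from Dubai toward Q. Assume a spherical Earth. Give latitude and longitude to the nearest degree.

The haversine formula gives a central angle δ ≈ 2.135 rad (122.3°) between the endpoints.
Interpolate at f = 3/8 with slerp weights a = sin((1−f)δ)/sin δ ≈ 1.151, b = sin(fδ)/sin δ ≈ 0.849.
p = a·p₁ + b·p₂ ≈ (-0.097, 0.514, 0.852); φ = arcsin(p_z) ≈ 58.43°, λ = atan2(p_y, p_x) ≈ 100.73°.

≈ lat 58°N, lon 101°E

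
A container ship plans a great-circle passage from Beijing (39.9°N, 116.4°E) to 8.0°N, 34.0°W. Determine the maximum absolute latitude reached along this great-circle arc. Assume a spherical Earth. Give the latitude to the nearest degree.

≈ 63°N

The great circle lies in the plane with unit normal n̂ = (p₁ × p₂)/|p₁ × p₂|.
Here n̂_z ≈ -0.457; the vertex latitude is φ_max = arccos|n̂_z| ≈ 62.8°.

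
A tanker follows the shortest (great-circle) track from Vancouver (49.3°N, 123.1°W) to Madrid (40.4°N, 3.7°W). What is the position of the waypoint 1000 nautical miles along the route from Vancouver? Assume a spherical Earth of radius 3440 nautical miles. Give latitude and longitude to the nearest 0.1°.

Write both endpoints as unit vectors p₁, p₂ with components (cos φ cos λ, cos φ sin λ, sin φ).
The central angle between the endpoints is δ = arccos(p₁·p₂) ≈ 1.321 rad (75.7°). The total great-circle distance is δ·R ≈ 1.321 × 3440 ≈ 4543 nmi, so the target fraction is f = 1000/4543 ≈ 0.220.
Interpolate at f ≈ 0.220 with slerp weights a = sin((1−f)δ)/sin δ ≈ 0.885, b = sin(fδ)/sin δ ≈ 0.296.
p = a·p₁ + b·p₂ ≈ (-0.090, -0.498, 0.863); φ = arcsin(p_z) ≈ 59.60°, λ = atan2(p_y, p_x) ≈ -100.28°.

≈ 59.6°N, 100.3°W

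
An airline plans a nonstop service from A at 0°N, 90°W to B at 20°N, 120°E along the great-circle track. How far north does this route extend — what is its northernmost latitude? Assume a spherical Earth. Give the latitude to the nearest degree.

The great circle lies in the plane with unit normal n̂ = (p₁ × p₂)/|p₁ × p₂|.
Here n̂_z ≈ -0.808; the vertex latitude is φ_max = arccos|n̂_z| ≈ 36.1°.
Check via Clairaut: cos φ_max = |cos φ₁| · sin C = cos(0.0°)·sin(53.9°) ≈ 0.808, again giving ≈ 36.1°.

≈ 36°N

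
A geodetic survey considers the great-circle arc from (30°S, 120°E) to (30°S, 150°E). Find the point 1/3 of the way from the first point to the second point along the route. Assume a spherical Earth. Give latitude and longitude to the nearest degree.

≈ (31°S, 130°E)

Convert each endpoint to a unit vector on the sphere (x = cos φ cos λ, y = cos φ sin λ, z = sin φ).
The central angle between the endpoints is δ = arccos(p₁·p₂) ≈ 0.452 rad (25.9°).
Interpolate at f = 1/3 with slerp weights a = sin((1−f)δ)/sin δ ≈ 0.680, b = sin(fδ)/sin δ ≈ 0.344.
p = a·p₁ + b·p₂ ≈ (-0.552, 0.658, -0.512); φ = arcsin(p_z) ≈ -30.77°, λ = atan2(p_y, p_x) ≈ 129.97°.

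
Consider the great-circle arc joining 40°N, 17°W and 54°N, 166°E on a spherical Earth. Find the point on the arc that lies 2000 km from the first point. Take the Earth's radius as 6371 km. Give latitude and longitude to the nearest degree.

≈ 58°N, 18°W

Write both endpoints as unit vectors p₁, p₂ with components (cos φ cos λ, cos φ sin λ, sin φ).
The central angle between the endpoints is δ = arccos(p₁·p₂) ≈ 1.500 rad (86.0°). The total great-circle distance is δ·R ≈ 1.500 × 6371 ≈ 9559 km, so the target fraction is f = 2000/9559 ≈ 0.209.
Interpolate at f ≈ 0.209 with slerp weights a = sin((1−f)δ)/sin δ ≈ 0.929, b = sin(fδ)/sin δ ≈ 0.310.
p = a·p₁ + b·p₂ ≈ (0.504, -0.164, 0.848); φ = arcsin(p_z) ≈ 57.97°, λ = atan2(p_y, p_x) ≈ -18.03°.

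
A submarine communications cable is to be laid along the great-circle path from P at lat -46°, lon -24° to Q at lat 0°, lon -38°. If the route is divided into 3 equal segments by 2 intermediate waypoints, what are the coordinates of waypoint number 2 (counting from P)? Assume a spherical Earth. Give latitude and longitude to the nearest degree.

≈ lat -15°, lon -34°

Write both endpoints as unit vectors p₁, p₂ with components (cos φ cos λ, cos φ sin λ, sin φ).
The central angle between the endpoints is δ = arccos(p₁·p₂) ≈ 0.831 rad (47.6°).
Interpolate at f = 2/3 with slerp weights a = sin((1−f)δ)/sin δ ≈ 0.370, b = sin(fδ)/sin δ ≈ 0.712.
p = a·p₁ + b·p₂ ≈ (0.796, -0.543, -0.266); φ = arcsin(p_z) ≈ -15.45°, λ = atan2(p_y, p_x) ≈ -34.30°.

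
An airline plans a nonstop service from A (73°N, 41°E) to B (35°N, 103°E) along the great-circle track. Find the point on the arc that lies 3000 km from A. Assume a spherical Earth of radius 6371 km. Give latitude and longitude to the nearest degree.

Write both endpoints as unit vectors p₁, p₂ with components (cos φ cos λ, cos φ sin λ, sin φ).
The central angle between the endpoints is δ = arccos(p₁·p₂) ≈ 0.849 rad (48.6°). The total great-circle distance is δ·R ≈ 0.849 × 6371 ≈ 5407 km, so the target fraction is f = 3000/5407 ≈ 0.555.
Interpolate at f ≈ 0.555 with slerp weights a = sin((1−f)δ)/sin δ ≈ 0.492, b = sin(fδ)/sin δ ≈ 0.605.
p = a·p₁ + b·p₂ ≈ (-0.003, 0.577, 0.817); φ = arcsin(p_z) ≈ 54.77°, λ = atan2(p_y, p_x) ≈ 90.29°.

≈ (55°N, 90°E)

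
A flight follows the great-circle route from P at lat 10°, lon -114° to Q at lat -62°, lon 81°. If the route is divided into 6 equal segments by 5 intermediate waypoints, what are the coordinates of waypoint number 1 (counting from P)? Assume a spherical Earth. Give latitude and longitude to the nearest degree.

≈ lat -11°, lon -117°

From cos δ = sin φ₁ sin φ₂ + cos φ₁ cos φ₂ cos Δλ, the central angle is δ ≈ 2.214 rad (126.9°).
Interpolate at f = 1/6 with slerp weights a = sin((1−f)δ)/sin δ ≈ 1.203, b = sin(fδ)/sin δ ≈ 0.451.
p = a·p₁ + b·p₂ ≈ (-0.449, -0.873, -0.189); φ = arcsin(p_z) ≈ -10.90°, λ = atan2(p_y, p_x) ≈ -117.20°.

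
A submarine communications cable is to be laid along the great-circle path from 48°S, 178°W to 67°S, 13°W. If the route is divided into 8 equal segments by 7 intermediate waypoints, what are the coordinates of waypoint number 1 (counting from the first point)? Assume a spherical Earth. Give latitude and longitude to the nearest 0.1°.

Write both endpoints as unit vectors p₁, p₂ with components (cos φ cos λ, cos φ sin λ, sin φ).
The central angle between the endpoints is δ = arccos(p₁·p₂) ≈ 1.125 rad (64.4°).
Interpolate at f = 1/8 with slerp weights a = sin((1−f)δ)/sin δ ≈ 0.923, b = sin(fδ)/sin δ ≈ 0.155.
p = a·p₁ + b·p₂ ≈ (-0.558, -0.035, -0.829); φ = arcsin(p_z) ≈ -55.99°, λ = atan2(p_y, p_x) ≈ -176.39°.

≈ 56.0°S, 176.4°W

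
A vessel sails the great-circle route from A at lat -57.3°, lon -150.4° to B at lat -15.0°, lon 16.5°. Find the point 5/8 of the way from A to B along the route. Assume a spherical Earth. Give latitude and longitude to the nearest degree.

≈ lat -55°, lon 8°

From cos δ = sin φ₁ sin φ₂ + cos φ₁ cos φ₂ cos Δλ, the central angle is δ ≈ 1.865 rad (106.9°).
Interpolate at f = 5/8 with slerp weights a = sin((1−f)δ)/sin δ ≈ 0.673, b = sin(fδ)/sin δ ≈ 0.961.
p = a·p₁ + b·p₂ ≈ (0.574, 0.084, -0.815); φ = arcsin(p_z) ≈ -54.57°, λ = atan2(p_y, p_x) ≈ 8.33°.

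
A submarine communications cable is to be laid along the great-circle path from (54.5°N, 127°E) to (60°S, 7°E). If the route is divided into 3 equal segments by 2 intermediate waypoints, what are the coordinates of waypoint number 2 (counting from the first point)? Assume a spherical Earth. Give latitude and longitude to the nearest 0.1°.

≈ (26.8°S, 61.4°E)

Write both endpoints as unit vectors p₁, p₂ with components (cos φ cos λ, cos φ sin λ, sin φ).
The central angle between the endpoints is δ = arccos(p₁·p₂) ≈ 2.587 rad (148.2°).
Interpolate at f = 2/3 with slerp weights a = sin((1−f)δ)/sin δ ≈ 1.443, b = sin(fδ)/sin δ ≈ 1.877.
p = a·p₁ + b·p₂ ≈ (0.427, 0.783, -0.451); φ = arcsin(p_z) ≈ -26.82°, λ = atan2(p_y, p_x) ≈ 61.38°.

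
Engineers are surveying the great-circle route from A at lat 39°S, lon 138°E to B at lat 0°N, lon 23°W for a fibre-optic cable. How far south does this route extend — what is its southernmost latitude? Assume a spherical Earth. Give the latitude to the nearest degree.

The great circle lies in the plane with unit normal n̂ = (p₁ × p₂)/|p₁ × p₂|.
Here n̂_z ≈ -0.373; the vertex latitude is φ_max = arccos|n̂_z| ≈ 68.1°.

≈ 68°S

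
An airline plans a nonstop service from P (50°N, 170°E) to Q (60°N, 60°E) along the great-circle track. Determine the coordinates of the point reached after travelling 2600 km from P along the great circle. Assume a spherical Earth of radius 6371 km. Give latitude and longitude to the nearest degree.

≈ (66°N, 137°E)

Convert each endpoint to a unit vector on the sphere (x = cos φ cos λ, y = cos φ sin λ, z = sin φ).
The central angle between the endpoints is δ = arccos(p₁·p₂) ≈ 0.984 rad (56.4°). The total great-circle distance is δ·R ≈ 0.984 × 6371 ≈ 6271 km, so the target fraction is f = 2600/6271 ≈ 0.415.
Interpolate at f ≈ 0.415 with slerp weights a = sin((1−f)δ)/sin δ ≈ 0.654, b = sin(fδ)/sin δ ≈ 0.477.
p = a·p₁ + b·p₂ ≈ (-0.295, 0.279, 0.914); φ = arcsin(p_z) ≈ 66.03°, λ = atan2(p_y, p_x) ≈ 136.56°.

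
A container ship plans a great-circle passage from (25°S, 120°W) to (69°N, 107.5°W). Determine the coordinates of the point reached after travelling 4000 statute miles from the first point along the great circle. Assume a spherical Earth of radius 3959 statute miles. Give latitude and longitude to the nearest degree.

Write both endpoints as unit vectors p₁, p₂ with components (cos φ cos λ, cos φ sin λ, sin φ).
The central angle between the endpoints is δ = arccos(p₁·p₂) ≈ 1.648 rad (94.4°). The total great-circle distance is δ·R ≈ 1.648 × 3959 ≈ 6526 mi, so the target fraction is f = 4000/6526 ≈ 0.613.
Interpolate at f ≈ 0.613 with slerp weights a = sin((1−f)δ)/sin δ ≈ 0.597, b = sin(fδ)/sin δ ≈ 0.850.
p = a·p₁ + b·p₂ ≈ (-0.362, -0.759, 0.541); φ = arcsin(p_z) ≈ 32.73°, λ = atan2(p_y, p_x) ≈ -115.51°.

≈ (33°N, 116°W)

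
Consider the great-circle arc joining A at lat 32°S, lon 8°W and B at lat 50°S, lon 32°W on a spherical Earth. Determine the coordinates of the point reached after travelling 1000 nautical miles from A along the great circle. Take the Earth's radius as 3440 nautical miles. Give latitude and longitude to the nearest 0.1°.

≈ lat 44.4°S, lon 22.2°W

Write both endpoints as unit vectors p₁, p₂ with components (cos φ cos λ, cos φ sin λ, sin φ).
The central angle between the endpoints is δ = arccos(p₁·p₂) ≈ 0.442 rad (25.3°). The total great-circle distance is δ·R ≈ 0.442 × 3440 ≈ 1520 nmi, so the target fraction is f = 1000/1520 ≈ 0.658.
Interpolate at f ≈ 0.658 with slerp weights a = sin((1−f)δ)/sin δ ≈ 0.352, b = sin(fδ)/sin δ ≈ 0.670.
p = a·p₁ + b·p₂ ≈ (0.661, -0.270, -0.700); φ = arcsin(p_z) ≈ -44.43°, λ = atan2(p_y, p_x) ≈ -22.20°.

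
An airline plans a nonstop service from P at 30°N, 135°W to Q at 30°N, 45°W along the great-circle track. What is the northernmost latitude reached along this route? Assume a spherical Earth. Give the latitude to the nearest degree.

The great circle lies in the plane with unit normal n̂ = (p₁ × p₂)/|p₁ × p₂|.
Here n̂_z ≈ +0.775; the vertex latitude is φ_max = arccos|n̂_z| ≈ 39.2°.
Check via Clairaut: cos φ_max = |cos φ₁| · sin C = cos(30.0°)·sin(63.4°) ≈ 0.775, again giving ≈ 39.2°.

≈ 39°N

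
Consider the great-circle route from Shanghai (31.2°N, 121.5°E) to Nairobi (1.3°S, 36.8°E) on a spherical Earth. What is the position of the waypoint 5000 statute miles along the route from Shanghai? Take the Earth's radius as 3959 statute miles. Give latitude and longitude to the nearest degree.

≈ 6°N, 49°E

Write both endpoints as unit vectors p₁, p₂ with components (cos φ cos λ, cos φ sin λ, sin φ).
The central angle between the endpoints is δ = arccos(p₁·p₂) ≈ 1.504 rad (86.1°). The total great-circle distance is δ·R ≈ 1.504 × 3959 ≈ 5952 mi, so the target fraction is f = 5000/5952 ≈ 0.840.
Interpolate at f ≈ 0.840 with slerp weights a = sin((1−f)δ)/sin δ ≈ 0.239, b = sin(fδ)/sin δ ≈ 0.955.
p = a·p₁ + b·p₂ ≈ (0.658, 0.746, 0.102); φ = arcsin(p_z) ≈ 5.86°, λ = atan2(p_y, p_x) ≈ 48.60°.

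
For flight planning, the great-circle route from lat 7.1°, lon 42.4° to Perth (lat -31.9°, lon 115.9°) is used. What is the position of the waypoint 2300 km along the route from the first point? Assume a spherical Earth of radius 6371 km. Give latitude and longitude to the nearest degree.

≈ lat -5°, lon 59°

The haversine formula gives a central angle δ ≈ 1.396 rad (80.0°) between the endpoints. The total great-circle distance is δ·R ≈ 1.396 × 6371 ≈ 8894 km, so the target fraction is f = 2300/8894 ≈ 0.259.
Interpolate at f ≈ 0.259 with slerp weights a = sin((1−f)δ)/sin δ ≈ 0.873, b = sin(fδ)/sin δ ≈ 0.359.
p = a·p₁ + b·p₂ ≈ (0.507, 0.858, -0.082); φ = arcsin(p_z) ≈ -4.68°, λ = atan2(p_y, p_x) ≈ 59.43°.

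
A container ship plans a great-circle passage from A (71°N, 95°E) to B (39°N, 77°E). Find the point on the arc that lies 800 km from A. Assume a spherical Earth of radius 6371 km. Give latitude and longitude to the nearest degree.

≈ (64°N, 88°E)

From cos δ = sin φ₁ sin φ₂ + cos φ₁ cos φ₂ cos Δλ, the central angle is δ ≈ 0.581 rad (33.3°). The total great-circle distance is δ·R ≈ 0.581 × 6371 ≈ 3704 km, so the target fraction is f = 800/3704 ≈ 0.216.
Interpolate at f ≈ 0.216 with slerp weights a = sin((1−f)δ)/sin δ ≈ 0.802, b = sin(fδ)/sin δ ≈ 0.228.
p = a·p₁ + b·p₂ ≈ (0.017, 0.433, 0.901); φ = arcsin(p_z) ≈ 64.34°, λ = atan2(p_y, p_x) ≈ 87.73°.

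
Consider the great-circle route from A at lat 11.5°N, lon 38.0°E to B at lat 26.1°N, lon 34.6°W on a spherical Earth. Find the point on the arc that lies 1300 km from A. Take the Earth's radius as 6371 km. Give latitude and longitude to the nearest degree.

Write both endpoints as unit vectors p₁, p₂ with components (cos φ cos λ, cos φ sin λ, sin φ).
The central angle between the endpoints is δ = arccos(p₁·p₂) ≈ 1.212 rad (69.5°). The total great-circle distance is δ·R ≈ 1.212 × 6371 ≈ 7724 km, so the target fraction is f = 1300/7724 ≈ 0.168.
Interpolate at f ≈ 0.168 with slerp weights a = sin((1−f)δ)/sin δ ≈ 0.903, b = sin(fδ)/sin δ ≈ 0.216.
p = a·p₁ + b·p₂ ≈ (0.858, 0.435, 0.275); φ = arcsin(p_z) ≈ 15.98°, λ = atan2(p_y, p_x) ≈ 26.88°.

≈ lat 16°N, lon 27°E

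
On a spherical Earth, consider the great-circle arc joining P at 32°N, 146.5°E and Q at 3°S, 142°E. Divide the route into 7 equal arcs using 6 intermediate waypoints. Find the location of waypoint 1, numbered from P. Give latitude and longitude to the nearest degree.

≈ 27°N, 146°E

Write both endpoints as unit vectors p₁, p₂ with components (cos φ cos λ, cos φ sin λ, sin φ).
The central angle between the endpoints is δ = arccos(p₁·p₂) ≈ 0.615 rad (35.3°).
Interpolate at f = 1/7 with slerp weights a = sin((1−f)δ)/sin δ ≈ 0.872, b = sin(fδ)/sin δ ≈ 0.152.
p = a·p₁ + b·p₂ ≈ (-0.736, 0.502, 0.454); φ = arcsin(p_z) ≈ 27.01°, λ = atan2(p_y, p_x) ≈ 145.73°.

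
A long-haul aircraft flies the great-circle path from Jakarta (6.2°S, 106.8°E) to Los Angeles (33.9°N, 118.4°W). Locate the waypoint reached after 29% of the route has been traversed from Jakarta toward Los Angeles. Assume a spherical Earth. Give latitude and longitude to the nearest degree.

≈ (18°N, 136°E)

The haversine formula gives a central angle δ ≈ 2.267 rad (129.9°) between the endpoints.
Interpolate at f = 0.29 with slerp weights a = sin((1−f)δ)/sin δ ≈ 1.303, b = sin(fδ)/sin δ ≈ 0.797.
p = a·p₁ + b·p₂ ≈ (-0.689, 0.658, 0.304); φ = arcsin(p_z) ≈ 17.68°, λ = atan2(p_y, p_x) ≈ 136.31°.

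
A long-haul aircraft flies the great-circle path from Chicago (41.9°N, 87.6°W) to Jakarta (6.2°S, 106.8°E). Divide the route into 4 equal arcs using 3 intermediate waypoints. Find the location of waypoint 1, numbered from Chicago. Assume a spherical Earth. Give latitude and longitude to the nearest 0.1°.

≈ (70.0°N, 130.6°W)

Write both endpoints as unit vectors p₁, p₂ with components (cos φ cos λ, cos φ sin λ, sin φ).
The central angle between the endpoints is δ = arccos(p₁·p₂) ≈ 2.480 rad (142.1°).
Interpolate at f = 1/4 with slerp weights a = sin((1−f)δ)/sin δ ≈ 1.560, b = sin(fδ)/sin δ ≈ 0.945.
p = a·p₁ + b·p₂ ≈ (-0.223, -0.260, 0.939); φ = arcsin(p_z) ≈ 69.96°, λ = atan2(p_y, p_x) ≈ -130.60°.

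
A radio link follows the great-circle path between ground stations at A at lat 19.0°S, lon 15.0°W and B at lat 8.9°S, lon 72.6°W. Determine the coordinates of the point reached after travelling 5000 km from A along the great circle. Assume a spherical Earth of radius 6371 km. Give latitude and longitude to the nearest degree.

≈ lat 12°S, lon 61°W

Convert each endpoint to a unit vector on the sphere (x = cos φ cos λ, y = cos φ sin λ, z = sin φ).
The central angle between the endpoints is δ = arccos(p₁·p₂) ≈ 0.987 rad (56.6°). The total great-circle distance is δ·R ≈ 0.987 × 6371 ≈ 6290 km, so the target fraction is f = 5000/6290 ≈ 0.795.
Interpolate at f ≈ 0.795 with slerp weights a = sin((1−f)δ)/sin δ ≈ 0.241, b = sin(fδ)/sin δ ≈ 0.847.
p = a·p₁ + b·p₂ ≈ (0.470, -0.857, -0.209); φ = arcsin(p_z) ≈ -12.09°, λ = atan2(p_y, p_x) ≈ -61.25°.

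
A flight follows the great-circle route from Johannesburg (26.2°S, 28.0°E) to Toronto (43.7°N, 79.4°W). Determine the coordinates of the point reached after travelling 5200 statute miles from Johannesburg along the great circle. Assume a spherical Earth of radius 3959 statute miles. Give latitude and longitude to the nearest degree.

≈ 24°N, 30°W

From cos δ = sin φ₁ sin φ₂ + cos φ₁ cos φ₂ cos Δλ, the central angle is δ ≈ 2.093 rad (119.9°). The total great-circle distance is δ·R ≈ 2.093 × 3959 ≈ 8287 mi, so the target fraction is f = 5200/8287 ≈ 0.627.
Interpolate at f ≈ 0.627 with slerp weights a = sin((1−f)δ)/sin δ ≈ 0.811, b = sin(fδ)/sin δ ≈ 1.116.
p = a·p₁ + b·p₂ ≈ (0.791, -0.451, 0.413); φ = arcsin(p_z) ≈ 24.38°, λ = atan2(p_y, p_x) ≈ -29.70°.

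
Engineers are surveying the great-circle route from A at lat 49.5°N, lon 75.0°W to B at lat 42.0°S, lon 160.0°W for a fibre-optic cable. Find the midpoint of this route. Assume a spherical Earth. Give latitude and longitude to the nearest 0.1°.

≈ lat 5.1°N, lon 121.0°W

Convert each endpoint to a unit vector on the sphere (x = cos φ cos λ, y = cos φ sin λ, z = sin φ).
The central angle between the endpoints is δ = arccos(p₁·p₂) ≈ 2.056 rad (117.8°).
Interpolate at f = 1/2 with slerp weights a = sin((1−f)δ)/sin δ ≈ 0.968, b = sin(fδ)/sin δ ≈ 0.968.
p = a·p₁ + b·p₂ ≈ (-0.513, -0.854, 0.088); φ = arcsin(p_z) ≈ 5.07°, λ = atan2(p_y, p_x) ≈ -121.03°.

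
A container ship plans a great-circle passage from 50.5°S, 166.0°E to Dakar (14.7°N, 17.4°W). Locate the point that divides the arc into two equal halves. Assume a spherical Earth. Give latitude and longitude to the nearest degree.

Convert each endpoint to a unit vector on the sphere (x = cos φ cos λ, y = cos φ sin λ, z = sin φ).
The central angle between the endpoints is δ = arccos(p₁·p₂) ≈ 2.515 rad (144.1°).
Interpolate at f = 1/2 with slerp weights a = sin((1−f)δ)/sin δ ≈ 1.622, b = sin(fδ)/sin δ ≈ 1.622.
p = a·p₁ + b·p₂ ≈ (0.496, -0.220, -0.840); φ = arcsin(p_z) ≈ -57.15°, λ = atan2(p_y, p_x) ≈ -23.88°.

≈ 57°S, 24°W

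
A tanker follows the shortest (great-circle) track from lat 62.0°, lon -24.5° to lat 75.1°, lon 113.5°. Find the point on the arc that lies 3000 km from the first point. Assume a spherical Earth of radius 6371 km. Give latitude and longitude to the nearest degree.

≈ lat 83°, lon 51°

Write both endpoints as unit vectors p₁, p₂ with components (cos φ cos λ, cos φ sin λ, sin φ).
The central angle between the endpoints is δ = arccos(p₁·p₂) ≈ 0.702 rad (40.2°). The total great-circle distance is δ·R ≈ 0.702 × 6371 ≈ 4472 km, so the target fraction is f = 3000/4472 ≈ 0.671.
Interpolate at f ≈ 0.671 with slerp weights a = sin((1−f)δ)/sin δ ≈ 0.355, b = sin(fδ)/sin δ ≈ 0.703.
p = a·p₁ + b·p₂ ≈ (0.080, 0.097, 0.992); φ = arcsin(p_z) ≈ 82.81°, λ = atan2(p_y, p_x) ≈ 50.54°.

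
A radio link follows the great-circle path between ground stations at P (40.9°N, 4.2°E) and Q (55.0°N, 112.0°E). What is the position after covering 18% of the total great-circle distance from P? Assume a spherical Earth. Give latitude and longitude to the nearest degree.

Convert each endpoint to a unit vector on the sphere (x = cos φ cos λ, y = cos φ sin λ, z = sin φ).
The central angle between the endpoints is δ = arccos(p₁·p₂) ≈ 1.155 rad (66.2°).
Interpolate at f = 0.18 with slerp weights a = sin((1−f)δ)/sin δ ≈ 0.887, b = sin(fδ)/sin δ ≈ 0.226.
p = a·p₁ + b·p₂ ≈ (0.620, 0.169, 0.766); φ = arcsin(p_z) ≈ 49.98°, λ = atan2(p_y, p_x) ≈ 15.25°.

≈ (50°N, 15°E)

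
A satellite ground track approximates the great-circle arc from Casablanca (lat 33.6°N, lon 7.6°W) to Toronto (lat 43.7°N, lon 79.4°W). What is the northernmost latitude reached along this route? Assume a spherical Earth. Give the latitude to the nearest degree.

The great circle lies in the plane with unit normal n̂ = (p₁ × p₂)/|p₁ × p₂|.
Here n̂_z ≈ -0.696; the vertex latitude is φ_max = arccos|n̂_z| ≈ 45.9°.

≈ 46°N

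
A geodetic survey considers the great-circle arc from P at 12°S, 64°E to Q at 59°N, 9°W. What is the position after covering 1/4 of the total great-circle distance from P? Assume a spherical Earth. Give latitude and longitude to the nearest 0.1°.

Convert each endpoint to a unit vector on the sphere (x = cos φ cos λ, y = cos φ sin λ, z = sin φ).
The central angle between the endpoints is δ = arccos(p₁·p₂) ≈ 1.602 rad (91.8°).
Interpolate at f = 1/4 with slerp weights a = sin((1−f)δ)/sin δ ≈ 0.933, b = sin(fδ)/sin δ ≈ 0.390.
p = a·p₁ + b·p₂ ≈ (0.598, 0.789, 0.140); φ = arcsin(p_z) ≈ 8.07°, λ = atan2(p_y, p_x) ≈ 52.81°.

≈ 8.1°N, 52.8°E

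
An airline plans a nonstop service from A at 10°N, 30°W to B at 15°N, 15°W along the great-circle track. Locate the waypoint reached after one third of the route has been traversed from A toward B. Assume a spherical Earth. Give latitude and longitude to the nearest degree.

Convert each endpoint to a unit vector on the sphere (x = cos φ cos λ, y = cos φ sin λ, z = sin φ).
The central angle between the endpoints is δ = arccos(p₁·p₂) ≈ 0.270 rad (15.5°).
Interpolate at f = 1/3 with slerp weights a = sin((1−f)δ)/sin δ ≈ 0.671, b = sin(fδ)/sin δ ≈ 0.337.
p = a·p₁ + b·p₂ ≈ (0.887, -0.415, 0.204); φ = arcsin(p_z) ≈ 11.76°, λ = atan2(p_y, p_x) ≈ -25.06°.

≈ 12°N, 25°W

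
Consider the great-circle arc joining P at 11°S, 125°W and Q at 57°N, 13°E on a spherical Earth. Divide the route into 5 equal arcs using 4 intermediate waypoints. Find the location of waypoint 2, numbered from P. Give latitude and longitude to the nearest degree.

≈ 33°N, 101°W

Write both endpoints as unit vectors p₁, p₂ with components (cos φ cos λ, cos φ sin λ, sin φ).
The central angle between the endpoints is δ = arccos(p₁·p₂) ≈ 2.162 rad (123.9°).
Interpolate at f = 2/5 with slerp weights a = sin((1−f)δ)/sin δ ≈ 1.160, b = sin(fδ)/sin δ ≈ 0.916.
p = a·p₁ + b·p₂ ≈ (-0.167, -0.820, 0.547); φ = arcsin(p_z) ≈ 33.19°, λ = atan2(p_y, p_x) ≈ -101.48°.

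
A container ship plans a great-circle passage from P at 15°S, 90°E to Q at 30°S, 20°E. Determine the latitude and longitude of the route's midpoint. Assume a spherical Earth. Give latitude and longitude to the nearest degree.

≈ 27°S, 57°E

Write both endpoints as unit vectors p₁, p₂ with components (cos φ cos λ, cos φ sin λ, sin φ).
The central angle between the endpoints is δ = arccos(p₁·p₂) ≈ 1.142 rad (65.4°).
Interpolate at f = 1/2 with slerp weights a = sin((1−f)δ)/sin δ ≈ 0.594, b = sin(fδ)/sin δ ≈ 0.594.
p = a·p₁ + b·p₂ ≈ (0.484, 0.750, -0.451); φ = arcsin(p_z) ≈ -26.81°, λ = atan2(p_y, p_x) ≈ 57.19°.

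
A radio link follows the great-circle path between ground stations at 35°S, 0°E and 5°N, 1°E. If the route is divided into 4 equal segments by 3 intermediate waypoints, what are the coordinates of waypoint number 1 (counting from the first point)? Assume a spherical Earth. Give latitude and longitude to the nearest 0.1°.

Convert each endpoint to a unit vector on the sphere (x = cos φ cos λ, y = cos φ sin λ, z = sin φ).
The central angle between the endpoints is δ = arccos(p₁·p₂) ≈ 0.698 rad (40.0°).
Interpolate at f = 1/4 with slerp weights a = sin((1−f)δ)/sin δ ≈ 0.778, b = sin(fδ)/sin δ ≈ 0.270.
p = a·p₁ + b·p₂ ≈ (0.906, 0.005, -0.423); φ = arcsin(p_z) ≈ -25.00°, λ = atan2(p_y, p_x) ≈ 0.30°.

≈ 25.0°S, 0.3°E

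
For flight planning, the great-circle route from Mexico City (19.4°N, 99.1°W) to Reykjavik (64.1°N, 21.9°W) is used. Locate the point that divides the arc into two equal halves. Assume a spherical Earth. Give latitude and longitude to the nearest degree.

From cos δ = sin φ₁ sin φ₂ + cos φ₁ cos φ₂ cos Δλ, the central angle is δ ≈ 1.170 rad (67.0°).
Interpolate at f = 1/2 with slerp weights a = sin((1−f)δ)/sin δ ≈ 0.600, b = sin(fδ)/sin δ ≈ 0.600.
p = a·p₁ + b·p₂ ≈ (0.154, -0.656, 0.739); φ = arcsin(p_z) ≈ 47.62°, λ = atan2(p_y, p_x) ≈ -76.83°.

≈ 48°N, 77°W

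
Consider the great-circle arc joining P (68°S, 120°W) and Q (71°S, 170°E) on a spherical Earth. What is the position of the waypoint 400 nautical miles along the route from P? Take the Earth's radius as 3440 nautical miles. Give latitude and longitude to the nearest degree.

Write both endpoints as unit vectors p₁, p₂ with components (cos φ cos λ, cos φ sin λ, sin φ).
The central angle between the endpoints is δ = arccos(p₁·p₂) ≈ 0.407 rad (23.3°). The total great-circle distance is δ·R ≈ 0.407 × 3440 ≈ 1399 nmi, so the target fraction is f = 400/1399 ≈ 0.286.
Interpolate at f ≈ 0.286 with slerp weights a = sin((1−f)δ)/sin δ ≈ 0.724, b = sin(fδ)/sin δ ≈ 0.293.
p = a·p₁ + b·p₂ ≈ (-0.230, -0.218, -0.948); φ = arcsin(p_z) ≈ -71.53°, λ = atan2(p_y, p_x) ≈ -136.45°.

≈ (72°S, 136°W)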